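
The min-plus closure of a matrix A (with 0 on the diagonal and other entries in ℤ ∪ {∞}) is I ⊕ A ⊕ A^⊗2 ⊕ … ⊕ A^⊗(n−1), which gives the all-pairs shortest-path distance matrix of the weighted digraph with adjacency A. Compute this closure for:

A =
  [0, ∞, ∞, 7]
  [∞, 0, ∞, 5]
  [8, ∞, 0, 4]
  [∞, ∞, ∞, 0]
Closure =
  [0, ∞, ∞, 7]
  [∞, 0, ∞, 5]
  [8, ∞, 0, 4]
  [∞, ∞, ∞, 0]

This is the Floyd-Warshall all-pairs shortest-path computation. For each intermediate vertex k = 0, 1, …, 3, update dist[i][j] ← min(dist[i][j], dist[i][k] + dist[k][j]). The final matrix gives, for each (i, j), the minimum total weight of any directed path from i to j (possibly empty when i = j).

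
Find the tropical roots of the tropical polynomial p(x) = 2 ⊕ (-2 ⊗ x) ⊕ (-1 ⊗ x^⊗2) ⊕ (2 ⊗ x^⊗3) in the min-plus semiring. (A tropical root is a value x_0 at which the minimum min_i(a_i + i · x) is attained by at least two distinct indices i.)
Roots: {-3, -1, 4}

Each tropical root is a break point of the lower envelope of the lines y = a_i + i · x (there are 4 lines, with slopes 0, 1, ..., 3). Only the lines that attain the minimum somewhere contribute to roots; other lines are dominated. Here the surviving (envelope) indices are i = 3, i = 2, i = 1, i = 0.
Intersections between consecutive envelope lines give the roots: for adjacent envelope indices i < j the intersection is x = (a_i − a_j) / (j − i). Reading off the sorted break points: {-3, -1, 4}.
Verification: at each break x_0, at least two indices attain the minimum of min_i(a_i + i · x_0).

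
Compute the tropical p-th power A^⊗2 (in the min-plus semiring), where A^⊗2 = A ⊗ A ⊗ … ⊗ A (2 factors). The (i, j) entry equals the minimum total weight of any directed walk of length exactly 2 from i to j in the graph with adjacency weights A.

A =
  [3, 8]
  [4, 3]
A^⊗2 =
  [6, 11]
  [7, 6]

Each entry (A^⊗2)_ij equals the minimum over all length-2 walks i = v_0 → v_1 → … → v_2 = j of Σ_t A[v_t][v_{t+1}]. For example, for (i, j) = (0, 1) we minimise over 2 possible intermediate vertex sequences; the minimum is 11, attained along the walk 0 → 0 → 1.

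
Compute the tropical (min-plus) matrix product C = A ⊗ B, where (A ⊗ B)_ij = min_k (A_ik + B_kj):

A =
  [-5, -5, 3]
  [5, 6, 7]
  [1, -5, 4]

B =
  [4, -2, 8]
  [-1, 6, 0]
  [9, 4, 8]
A ⊗ B =
  [-6, -7, -5]
  [5, 3, 6]
  [-6, -1, -5]

Apply the min-plus product entry-by-entry:
  C[0][0] = min over k of (A[0][0] + B[0][0] = -5 + 4 = -1, A[0][1] + B[1][0] = -5 + -1 = -6, A[0][2] + B[2][0] = 3 + 9 = 12) = -6 (attained at k = 1)
  C[0][1] = min over k of (A[0][0] + B[0][1] = -5 + -2 = -7, A[0][1] + B[1][1] = -5 + 6 = 1, A[0][2] + B[2][1] = 3 + 4 = 7) = -7 (attained at k = 0)
  C[0][2] = min over k of (A[0][0] + B[0][2] = -5 + 8 = 3, A[0][1] + B[1][2] = -5 + 0 = -5, A[0][2] + B[2][2] = 3 + 8 = 11) = -5 (attained at k = 1)
  C[1][0] = min over k of (A[1][0] + B[0][0] = 5 + 4 = 9, A[1][1] + B[1][0] = 6 + -1 = 5, A[1][2] + B[2][0] = 7 + 9 = 16) = 5 (attained at k = 1)
  C[1][1] = min over k of (A[1][0] + B[0][1] = 5 + -2 = 3, A[1][1] + B[1][1] = 6 + 6 = 12, A[1][2] + B[2][1] = 7 + 4 = 11) = 3 (attained at k = 0)
  C[1][2] = min over k of (A[1][0] + B[0][2] = 5 + 8 = 13, A[1][1] + B[1][2] = 6 + 0 = 6, A[1][2] + B[2][2] = 7 + 8 = 15) = 6 (attained at k = 1)
  C[2][0] = min over k of (A[2][0] + B[0][0] = 1 + 4 = 5, A[2][1] + B[1][0] = -5 + -1 = -6, A[2][2] + B[2][0] = 4 + 9 = 13) = -6 (attained at k = 1)
  C[2][1] = min over k of (A[2][0] + B[0][1] = 1 + -2 = -1, A[2][1] + B[1][1] = -5 + 6 = 1, A[2][2] + B[2][1] = 4 + 4 = 8) = -1 (attained at k = 0)
  C[2][2] = min over k of (A[2][0] + B[0][2] = 1 + 8 = 9, A[2][1] + B[1][2] = -5 + 0 = -5, A[2][2] + B[2][2] = 4 + 8 = 12) = -5 (attained at k = 1)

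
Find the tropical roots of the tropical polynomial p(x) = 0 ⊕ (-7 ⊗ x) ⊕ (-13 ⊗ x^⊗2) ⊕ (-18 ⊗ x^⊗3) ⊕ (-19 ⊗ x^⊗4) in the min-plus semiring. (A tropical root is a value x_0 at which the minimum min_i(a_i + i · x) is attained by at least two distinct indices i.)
Roots: {1, 5, 6, 7}

Each tropical root is a break point of the lower envelope of the lines y = a_i + i · x (there are 5 lines, with slopes 0, 1, ..., 4). Only the lines that attain the minimum somewhere contribute to roots; other lines are dominated. Here the surviving (envelope) indices are i = 4, i = 3, i = 2, i = 1, i = 0.
Intersections between consecutive envelope lines give the roots: for adjacent envelope indices i < j the intersection is x = (a_i − a_j) / (j − i). Reading off the sorted break points: {1, 5, 6, 7}.
Verification: at each break x_0, at least two indices attain the minimum of min_i(a_i + i · x_0).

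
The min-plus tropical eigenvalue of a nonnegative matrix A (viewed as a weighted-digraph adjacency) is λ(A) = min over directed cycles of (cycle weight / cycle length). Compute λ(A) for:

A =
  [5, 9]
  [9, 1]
λ(A) = 1

Enumerate directed cycles and compute their means (weight / length). Sample:
  cycle 0 → 0: weight = 5, length = 1, mean = 5/1 ≈ 5.000
  cycle 1 → 1: weight = 1, length = 1, mean = 1/1 ≈ 1.000
  cycle 0 → 1 → 0: weight = 18, length = 2, mean = 18/2 ≈ 9.000
  cycle 1 → 0 → 1: weight = 18, length = 2, mean = 18/2 ≈ 9.000
Minimum mean = 1.000, attained e.g. along the cycle 1 → 1 with weight 1 and length 1. So λ(A) = 1/1 = 1.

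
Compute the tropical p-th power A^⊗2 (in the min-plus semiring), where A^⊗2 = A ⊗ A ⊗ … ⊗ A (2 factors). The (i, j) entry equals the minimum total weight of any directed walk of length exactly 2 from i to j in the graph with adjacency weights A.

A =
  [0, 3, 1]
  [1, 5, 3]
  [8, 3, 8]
A^⊗2 =
  [0, 3, 1]
  [1, 4, 2]
  [4, 8, 6]

Each entry (A^⊗2)_ij equals the minimum over all length-2 walks i = v_0 → v_1 → … → v_2 = j of Σ_t A[v_t][v_{t+1}]. For example, for (i, j) = (0, 2) we minimise over 3 possible intermediate vertex sequences; the minimum is 1, attained along the walk 0 → 0 → 2.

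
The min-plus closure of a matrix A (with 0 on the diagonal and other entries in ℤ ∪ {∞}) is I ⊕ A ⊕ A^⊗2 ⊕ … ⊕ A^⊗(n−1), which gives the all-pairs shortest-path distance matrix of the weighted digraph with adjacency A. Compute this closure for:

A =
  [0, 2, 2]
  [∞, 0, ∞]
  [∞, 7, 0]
Closure =
  [0, 2, 2]
  [∞, 0, ∞]
  [∞, 7, 0]

This is the Floyd-Warshall all-pairs shortest-path computation. For each intermediate vertex k = 0, 1, …, 2, update dist[i][j] ← min(dist[i][j], dist[i][k] + dist[k][j]). The final matrix gives, for each (i, j), the minimum total weight of any directed path from i to j (possibly empty when i = j).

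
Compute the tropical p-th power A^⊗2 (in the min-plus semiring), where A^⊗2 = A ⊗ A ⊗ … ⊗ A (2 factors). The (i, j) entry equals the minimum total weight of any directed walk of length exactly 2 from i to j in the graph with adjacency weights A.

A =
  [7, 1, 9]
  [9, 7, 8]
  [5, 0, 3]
A^⊗2 =
  [10, 8, 9]
  [13, 8, 11]
  [8, 3, 6]

Each entry (A^⊗2)_ij equals the minimum over all length-2 walks i = v_0 → v_1 → … → v_2 = j of Σ_t A[v_t][v_{t+1}]. For example, for (i, j) = (0, 2) we minimise over 3 possible intermediate vertex sequences; the minimum is 9, attained along the walk 0 → 1 → 2.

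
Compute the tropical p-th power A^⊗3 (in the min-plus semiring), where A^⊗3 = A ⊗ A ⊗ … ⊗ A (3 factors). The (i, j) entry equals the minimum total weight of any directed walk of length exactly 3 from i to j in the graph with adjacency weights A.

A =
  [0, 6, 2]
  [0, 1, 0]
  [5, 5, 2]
A^⊗3 =
  [0, 6, 2]
  [0, 3, 2]
  [5, 7, 6]

Each entry (A^⊗3)_ij equals the minimum over all length-3 walks i = v_0 → v_1 → … → v_3 = j of Σ_t A[v_t][v_{t+1}]. For example, for (i, j) = (0, 2) we minimise over 9 possible intermediate vertex sequences; the minimum is 2, attained along the walk 0 → 0 → 0 → 2.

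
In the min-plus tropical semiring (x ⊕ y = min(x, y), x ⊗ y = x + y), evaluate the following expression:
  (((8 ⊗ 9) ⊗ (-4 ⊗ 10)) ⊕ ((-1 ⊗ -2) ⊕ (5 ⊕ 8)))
(((8 ⊗ 9) ⊗ (-4 ⊗ 10)) ⊕ ((-1 ⊗ -2) ⊕ (5 ⊕ 8))) = -3

Expand innermost to outermost. Recall ⊕ takes the minimum of its arguments and ⊗ takes their sum. Working out the expression (((8 ⊗ 9) ⊗ (-4 ⊗ 10)) ⊕ ((-1 ⊗ -2) ⊕ (5 ⊕ 8))) gives -3.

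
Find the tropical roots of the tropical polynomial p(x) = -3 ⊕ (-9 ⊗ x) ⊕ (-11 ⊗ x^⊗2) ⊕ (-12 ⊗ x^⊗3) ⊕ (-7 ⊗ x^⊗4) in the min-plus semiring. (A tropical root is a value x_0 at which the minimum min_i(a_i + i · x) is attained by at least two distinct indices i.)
Roots: {-5, 1, 2, 6}

Each tropical root is a break point of the lower envelope of the lines y = a_i + i · x (there are 5 lines, with slopes 0, 1, ..., 4). Only the lines that attain the minimum somewhere contribute to roots; other lines are dominated. Here the surviving (envelope) indices are i = 4, i = 3, i = 2, i = 1, i = 0.
Intersections between consecutive envelope lines give the roots: for adjacent envelope indices i < j the intersection is x = (a_i − a_j) / (j − i). Reading off the sorted break points: {-5, 1, 2, 6}.
Verification: at each break x_0, at least two indices attain the minimum of min_i(a_i + i · x_0).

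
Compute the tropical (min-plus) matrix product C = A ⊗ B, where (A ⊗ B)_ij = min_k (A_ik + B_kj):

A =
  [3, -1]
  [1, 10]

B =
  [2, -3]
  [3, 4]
A ⊗ B =
  [2, 0]
  [3, -2]

Apply the min-plus product entry-by-entry:
  C[0][0] = min over k of (A[0][0] + B[0][0] = 3 + 2 = 5, A[0][1] + B[1][0] = -1 + 3 = 2) = 2 (attained at k = 1)
  C[0][1] = min over k of (A[0][0] + B[0][1] = 3 + -3 = 0, A[0][1] + B[1][1] = -1 + 4 = 3) = 0 (attained at k = 0)
  C[1][0] = min over k of (A[1][0] + B[0][0] = 1 + 2 = 3, A[1][1] + B[1][0] = 10 + 3 = 13) = 3 (attained at k = 0)
  C[1][1] = min over k of (A[1][0] + B[0][1] = 1 + -3 = -2, A[1][1] + B[1][1] = 10 + 4 = 14) = -2 (attained at k = 0)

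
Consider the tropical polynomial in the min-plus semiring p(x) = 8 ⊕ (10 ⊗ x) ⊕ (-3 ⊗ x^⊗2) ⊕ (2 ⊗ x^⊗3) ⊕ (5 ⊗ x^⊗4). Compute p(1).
p(1) = -1

A tropical monomial a ⊗ x^⊗i evaluates to a + i · x. Evaluating each term at x = 1:
  Term 0 contributes 8 + 0 · 1 = 8
  Term 1 contributes 10 + 1 · 1 = 11
  Term 2 contributes -3 + 2 · 1 = -1
  Term 3 contributes 2 + 3 · 1 = 5
  Term 4 contributes 5 + 4 · 1 = 9
p(1) = ⊕ of these = min[8, 11, -1, 5, 9] = -1.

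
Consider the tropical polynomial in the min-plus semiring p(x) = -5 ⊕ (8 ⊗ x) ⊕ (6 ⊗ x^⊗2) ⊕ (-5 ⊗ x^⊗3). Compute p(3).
p(3) = -5

A tropical monomial a ⊗ x^⊗i evaluates to a + i · x. Evaluating each term at x = 3:
  Term 0 contributes -5 + 0 · 3 = -5
  Term 1 contributes 8 + 1 · 3 = 11
  Term 2 contributes 6 + 2 · 3 = 12
  Term 3 contributes -5 + 3 · 3 = 4
p(3) = ⊕ of these = min[-5, 11, 12, 4] = -5.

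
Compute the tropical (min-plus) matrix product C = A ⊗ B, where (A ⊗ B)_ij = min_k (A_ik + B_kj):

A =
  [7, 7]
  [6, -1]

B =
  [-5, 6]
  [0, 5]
A ⊗ B =
  [2, 12]
  [-1, 4]

Apply the min-plus product entry-by-entry:
  C[0][0] = min over k of (A[0][0] + B[0][0] = 7 + -5 = 2, A[0][1] + B[1][0] = 7 + 0 = 7) = 2 (attained at k = 0)
  C[0][1] = min over k of (A[0][0] + B[0][1] = 7 + 6 = 13, A[0][1] + B[1][1] = 7 + 5 = 12) = 12 (attained at k = 1)
  C[1][0] = min over k of (A[1][0] + B[0][0] = 6 + -5 = 1, A[1][1] + B[1][0] = -1 + 0 = -1) = -1 (attained at k = 1)
  C[1][1] = min over k of (A[1][0] + B[0][1] = 6 + 6 = 12, A[1][1] + B[1][1] = -1 + 5 = 4) = 4 (attained at k = 1)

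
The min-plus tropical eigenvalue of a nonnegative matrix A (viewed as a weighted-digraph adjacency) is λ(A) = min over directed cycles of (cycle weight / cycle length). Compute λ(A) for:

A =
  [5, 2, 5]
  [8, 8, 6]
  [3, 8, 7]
λ(A) = 11/3

Enumerate directed cycles and compute their means (weight / length). Sample:
  cycle 0 → 0: weight = 5, length = 1, mean = 5/1 ≈ 5.000
  cycle 1 → 1: weight = 8, length = 1, mean = 8/1 ≈ 8.000
  cycle 2 → 2: weight = 7, length = 1, mean = 7/1 ≈ 7.000
  cycle 0 → 1 → 0: weight = 10, length = 2, mean = 10/2 ≈ 5.000
  cycle 0 → 2 → 0: weight = 8, length = 2, mean = 8/2 ≈ 4.000
  cycle 1 → 0 → 1: weight = 10, length = 2, mean = 10/2 ≈ 5.000
Minimum mean = 3.667, attained e.g. along the cycle 0 → 1 → 2 → 0 with weight 11 and length 3. So λ(A) = 11/3 = 11/3.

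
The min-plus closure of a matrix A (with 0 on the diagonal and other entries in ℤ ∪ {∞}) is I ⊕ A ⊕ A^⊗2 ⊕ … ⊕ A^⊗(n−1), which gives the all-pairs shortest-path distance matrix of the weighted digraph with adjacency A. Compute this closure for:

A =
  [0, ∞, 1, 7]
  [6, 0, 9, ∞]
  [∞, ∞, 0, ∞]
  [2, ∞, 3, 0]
Closure =
  [0, ∞, 1, 7]
  [6, 0, 7, 13]
  [∞, ∞, 0, ∞]
  [2, ∞, 3, 0]

This is the Floyd-Warshall all-pairs shortest-path computation. For each intermediate vertex k = 0, 1, …, 3, update dist[i][j] ← min(dist[i][j], dist[i][k] + dist[k][j]). The final matrix gives, for each (i, j), the minimum total weight of any directed path from i to j (possibly empty when i = j).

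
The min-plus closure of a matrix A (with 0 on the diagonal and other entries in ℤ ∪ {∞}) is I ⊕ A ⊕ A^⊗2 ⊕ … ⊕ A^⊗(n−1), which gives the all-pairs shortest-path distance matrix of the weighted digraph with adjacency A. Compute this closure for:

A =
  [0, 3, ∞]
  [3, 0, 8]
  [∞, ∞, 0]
Closure =
  [0, 3, 11]
  [3, 0, 8]
  [∞, ∞, 0]

This is the Floyd-Warshall all-pairs shortest-path computation. For each intermediate vertex k = 0, 1, …, 2, update dist[i][j] ← min(dist[i][j], dist[i][k] + dist[k][j]). The final matrix gives, for each (i, j), the minimum total weight of any directed path from i to j (possibly empty when i = j).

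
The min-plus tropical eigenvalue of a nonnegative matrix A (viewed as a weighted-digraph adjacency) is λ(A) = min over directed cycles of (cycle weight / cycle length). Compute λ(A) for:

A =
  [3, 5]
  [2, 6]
λ(A) = 3

Enumerate directed cycles and compute their means (weight / length). Sample:
  cycle 0 → 0: weight = 3, length = 1, mean = 3/1 ≈ 3.000
  cycle 1 → 1: weight = 6, length = 1, mean = 6/1 ≈ 6.000
  cycle 0 → 1 → 0: weight = 7, length = 2, mean = 7/2 ≈ 3.500
  cycle 1 → 0 → 1: weight = 7, length = 2, mean = 7/2 ≈ 3.500
Minimum mean = 3.000, attained e.g. along the cycle 0 → 0 with weight 3 and length 1. So λ(A) = 3/1 = 3.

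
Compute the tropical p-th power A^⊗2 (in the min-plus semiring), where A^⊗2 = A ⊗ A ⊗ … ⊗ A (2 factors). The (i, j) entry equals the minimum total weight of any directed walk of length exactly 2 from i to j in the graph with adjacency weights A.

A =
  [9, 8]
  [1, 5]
A^⊗2 =
  [9, 13]
  [6, 9]

Each entry (A^⊗2)_ij equals the minimum over all length-2 walks i = v_0 → v_1 → … → v_2 = j of Σ_t A[v_t][v_{t+1}]. For example, for (i, j) = (0, 1) we minimise over 2 possible intermediate vertex sequences; the minimum is 13, attained along the walk 0 → 1 → 1.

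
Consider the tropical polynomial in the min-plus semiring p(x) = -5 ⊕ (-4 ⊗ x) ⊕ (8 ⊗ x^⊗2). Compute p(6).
p(6) = -5

A tropical monomial a ⊗ x^⊗i evaluates to a + i · x. Evaluating each term at x = 6:
  Term 0 contributes -5 + 0 · 6 = -5
  Term 1 contributes -4 + 1 · 6 = 2
  Term 2 contributes 8 + 2 · 6 = 20
p(6) = ⊕ of these = min[-5, 2, 20] = -5.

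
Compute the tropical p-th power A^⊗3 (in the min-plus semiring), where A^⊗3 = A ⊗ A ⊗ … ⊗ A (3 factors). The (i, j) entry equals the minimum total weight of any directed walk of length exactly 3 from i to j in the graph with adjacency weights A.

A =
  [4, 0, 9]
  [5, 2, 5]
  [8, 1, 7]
A^⊗3 =
  [7, 4, 7]
  [9, 6, 9]
  [8, 5, 8]

Each entry (A^⊗3)_ij equals the minimum over all length-3 walks i = v_0 → v_1 → … → v_3 = j of Σ_t A[v_t][v_{t+1}]. For example, for (i, j) = (0, 2) we minimise over 9 possible intermediate vertex sequences; the minimum is 7, attained along the walk 0 → 1 → 1 → 2.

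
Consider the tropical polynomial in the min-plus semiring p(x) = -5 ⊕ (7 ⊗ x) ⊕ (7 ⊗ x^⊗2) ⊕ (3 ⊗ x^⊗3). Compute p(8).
p(8) = -5

A tropical monomial a ⊗ x^⊗i evaluates to a + i · x. Evaluating each term at x = 8:
  Term 0 contributes -5 + 0 · 8 = -5
  Term 1 contributes 7 + 1 · 8 = 15
  Term 2 contributes 7 + 2 · 8 = 23
  Term 3 contributes 3 + 3 · 8 = 27
p(8) = ⊕ of these = min[-5, 15, 23, 27] = -5.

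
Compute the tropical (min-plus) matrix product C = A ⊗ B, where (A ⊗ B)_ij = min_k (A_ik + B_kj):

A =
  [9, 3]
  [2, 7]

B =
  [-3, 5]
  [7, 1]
A ⊗ B =
  [6, 4]
  [-1, 7]

Apply the min-plus product entry-by-entry:
  C[0][0] = min over k of (A[0][0] + B[0][0] = 9 + -3 = 6, A[0][1] + B[1][0] = 3 + 7 = 10) = 6 (attained at k = 0)
  C[0][1] = min over k of (A[0][0] + B[0][1] = 9 + 5 = 14, A[0][1] + B[1][1] = 3 + 1 = 4) = 4 (attained at k = 1)
  C[1][0] = min over k of (A[1][0] + B[0][0] = 2 + -3 = -1, A[1][1] + B[1][0] = 7 + 7 = 14) = -1 (attained at k = 0)
  C[1][1] = min over k of (A[1][0] + B[0][1] = 2 + 5 = 7, A[1][1] + B[1][1] = 7 + 1 = 8) = 7 (attained at k = 0)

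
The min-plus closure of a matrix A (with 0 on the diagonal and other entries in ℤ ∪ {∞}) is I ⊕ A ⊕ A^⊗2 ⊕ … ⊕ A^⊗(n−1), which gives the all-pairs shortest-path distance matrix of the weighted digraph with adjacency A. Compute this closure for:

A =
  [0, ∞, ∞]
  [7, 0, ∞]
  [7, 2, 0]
Closure =
  [0, ∞, ∞]
  [7, 0, ∞]
  [7, 2, 0]

This is the Floyd-Warshall all-pairs shortest-path computation. For each intermediate vertex k = 0, 1, …, 2, update dist[i][j] ← min(dist[i][j], dist[i][k] + dist[k][j]). The final matrix gives, for each (i, j), the minimum total weight of any directed path from i to j (possibly empty when i = j).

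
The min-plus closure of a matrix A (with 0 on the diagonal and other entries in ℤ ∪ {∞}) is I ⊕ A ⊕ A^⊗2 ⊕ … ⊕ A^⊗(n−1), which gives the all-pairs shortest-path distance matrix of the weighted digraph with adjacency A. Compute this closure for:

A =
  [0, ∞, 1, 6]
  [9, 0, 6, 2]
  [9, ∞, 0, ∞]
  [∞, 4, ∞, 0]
Closure =
  [0, 10, 1, 6]
  [9, 0, 6, 2]
  [9, 19, 0, 15]
  [13, 4, 10, 0]

This is the Floyd-Warshall all-pairs shortest-path computation. For each intermediate vertex k = 0, 1, …, 3, update dist[i][j] ← min(dist[i][j], dist[i][k] + dist[k][j]). The final matrix gives, for each (i, j), the minimum total weight of any directed path from i to j (possibly empty when i = j).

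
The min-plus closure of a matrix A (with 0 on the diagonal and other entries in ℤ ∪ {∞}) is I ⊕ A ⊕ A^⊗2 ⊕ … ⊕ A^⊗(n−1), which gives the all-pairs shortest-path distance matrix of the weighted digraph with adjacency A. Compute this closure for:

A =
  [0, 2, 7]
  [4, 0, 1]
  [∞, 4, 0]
Closure =
  [0, 2, 3]
  [4, 0, 1]
  [8, 4, 0]

This is the Floyd-Warshall all-pairs shortest-path computation. For each intermediate vertex k = 0, 1, …, 2, update dist[i][j] ← min(dist[i][j], dist[i][k] + dist[k][j]). The final matrix gives, for each (i, j), the minimum total weight of any directed path from i to j (possibly empty when i = j).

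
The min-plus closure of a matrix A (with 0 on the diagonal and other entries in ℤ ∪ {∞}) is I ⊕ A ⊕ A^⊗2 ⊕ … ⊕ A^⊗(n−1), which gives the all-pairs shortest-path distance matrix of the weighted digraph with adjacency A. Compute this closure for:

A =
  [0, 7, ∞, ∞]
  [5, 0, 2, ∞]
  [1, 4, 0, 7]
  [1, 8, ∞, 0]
Closure =
  [0, 7, 9, 16]
  [3, 0, 2, 9]
  [1, 4, 0, 7]
  [1, 8, 10, 0]

This is the Floyd-Warshall all-pairs shortest-path computation. For each intermediate vertex k = 0, 1, …, 3, update dist[i][j] ← min(dist[i][j], dist[i][k] + dist[k][j]). The final matrix gives, for each (i, j), the minimum total weight of any directed path from i to j (possibly empty when i = j).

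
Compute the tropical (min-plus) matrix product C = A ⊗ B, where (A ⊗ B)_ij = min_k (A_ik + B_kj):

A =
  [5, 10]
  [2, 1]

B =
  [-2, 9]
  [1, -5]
A ⊗ B =
  [3, 5]
  [0, -4]

Apply the min-plus product entry-by-entry:
  C[0][0] = min over k of (A[0][0] + B[0][0] = 5 + -2 = 3, A[0][1] + B[1][0] = 10 + 1 = 11) = 3 (attained at k = 0)
  C[0][1] = min over k of (A[0][0] + B[0][1] = 5 + 9 = 14, A[0][1] + B[1][1] = 10 + -5 = 5) = 5 (attained at k = 1)
  C[1][0] = min over k of (A[1][0] + B[0][0] = 2 + -2 = 0, A[1][1] + B[1][0] = 1 + 1 = 2) = 0 (attained at k = 0)
  C[1][1] = min over k of (A[1][0] + B[0][1] = 2 + 9 = 11, A[1][1] + B[1][1] = 1 + -5 = -4) = -4 (attained at k = 1)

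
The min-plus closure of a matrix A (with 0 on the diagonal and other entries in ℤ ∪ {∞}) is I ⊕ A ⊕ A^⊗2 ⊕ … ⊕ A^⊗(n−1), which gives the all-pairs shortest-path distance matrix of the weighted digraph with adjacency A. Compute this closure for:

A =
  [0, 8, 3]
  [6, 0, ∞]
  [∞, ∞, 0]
Closure =
  [0, 8, 3]
  [6, 0, 9]
  [∞, ∞, 0]

This is the Floyd-Warshall all-pairs shortest-path computation. For each intermediate vertex k = 0, 1, …, 2, update dist[i][j] ← min(dist[i][j], dist[i][k] + dist[k][j]). The final matrix gives, for each (i, j), the minimum total weight of any directed path from i to j (possibly empty when i = j).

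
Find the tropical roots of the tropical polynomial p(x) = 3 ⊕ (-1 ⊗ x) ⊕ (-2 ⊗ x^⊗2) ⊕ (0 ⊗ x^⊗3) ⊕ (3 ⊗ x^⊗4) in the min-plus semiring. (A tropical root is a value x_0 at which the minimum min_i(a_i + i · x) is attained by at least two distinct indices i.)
Roots: {-3, -2, 1, 4}

Each tropical root is a break point of the lower envelope of the lines y = a_i + i · x (there are 5 lines, with slopes 0, 1, ..., 4). Only the lines that attain the minimum somewhere contribute to roots; other lines are dominated. Here the surviving (envelope) indices are i = 4, i = 3, i = 2, i = 1, i = 0.
Intersections between consecutive envelope lines give the roots: for adjacent envelope indices i < j the intersection is x = (a_i − a_j) / (j − i). Reading off the sorted break points: {-3, -2, 1, 4}.
Verification: at each break x_0, at least two indices attain the minimum of min_i(a_i + i · x_0).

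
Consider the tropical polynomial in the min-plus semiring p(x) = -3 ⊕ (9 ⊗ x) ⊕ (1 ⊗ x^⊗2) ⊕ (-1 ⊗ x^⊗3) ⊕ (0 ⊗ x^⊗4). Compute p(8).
p(8) = -3

A tropical monomial a ⊗ x^⊗i evaluates to a + i · x. Evaluating each term at x = 8:
  Term 0 contributes -3 + 0 · 8 = -3
  Term 1 contributes 9 + 1 · 8 = 17
  Term 2 contributes 1 + 2 · 8 = 17
  Term 3 contributes -1 + 3 · 8 = 23
  Term 4 contributes 0 + 4 · 8 = 32
p(8) = ⊕ of these = min[-3, 17, 17, 23, 32] = -3.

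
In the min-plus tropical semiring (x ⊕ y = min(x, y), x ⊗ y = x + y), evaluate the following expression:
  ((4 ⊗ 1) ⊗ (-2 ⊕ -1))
((4 ⊗ 1) ⊗ (-2 ⊕ -1)) = 3

Expand innermost to outermost. Recall ⊕ takes the minimum of its arguments and ⊗ takes their sum. Working out the expression ((4 ⊗ 1) ⊗ (-2 ⊕ -1)) gives 3.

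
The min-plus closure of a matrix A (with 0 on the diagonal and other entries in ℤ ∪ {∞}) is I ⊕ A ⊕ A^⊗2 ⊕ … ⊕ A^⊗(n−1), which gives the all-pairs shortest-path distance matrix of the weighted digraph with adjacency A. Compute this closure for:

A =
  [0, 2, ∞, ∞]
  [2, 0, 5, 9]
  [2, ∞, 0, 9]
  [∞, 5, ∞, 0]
Closure =
  [0, 2, 7, 11]
  [2, 0, 5, 9]
  [2, 4, 0, 9]
  [7, 5, 10, 0]

This is the Floyd-Warshall all-pairs shortest-path computation. For each intermediate vertex k = 0, 1, …, 3, update dist[i][j] ← min(dist[i][j], dist[i][k] + dist[k][j]). The final matrix gives, for each (i, j), the minimum total weight of any directed path from i to j (possibly empty when i = j).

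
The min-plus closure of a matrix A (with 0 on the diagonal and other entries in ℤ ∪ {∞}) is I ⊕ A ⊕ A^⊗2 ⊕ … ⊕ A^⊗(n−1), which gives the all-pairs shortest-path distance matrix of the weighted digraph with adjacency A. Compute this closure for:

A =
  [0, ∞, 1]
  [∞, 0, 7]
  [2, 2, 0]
Closure =
  [0, 3, 1]
  [9, 0, 7]
  [2, 2, 0]

This is the Floyd-Warshall all-pairs shortest-path computation. For each intermediate vertex k = 0, 1, …, 2, update dist[i][j] ← min(dist[i][j], dist[i][k] + dist[k][j]). The final matrix gives, for each (i, j), the minimum total weight of any directed path from i to j (possibly empty when i = j).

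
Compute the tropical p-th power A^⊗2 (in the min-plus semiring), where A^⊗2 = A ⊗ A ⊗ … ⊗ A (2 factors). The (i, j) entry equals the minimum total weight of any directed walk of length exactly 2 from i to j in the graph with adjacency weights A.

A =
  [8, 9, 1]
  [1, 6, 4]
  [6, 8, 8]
A^⊗2 =
  [7, 9, 9]
  [7, 10, 2]
  [9, 14, 7]

Each entry (A^⊗2)_ij equals the minimum over all length-2 walks i = v_0 → v_1 → … → v_2 = j of Σ_t A[v_t][v_{t+1}]. For example, for (i, j) = (0, 2) we minimise over 3 possible intermediate vertex sequences; the minimum is 9, attained along the walk 0 → 0 → 2.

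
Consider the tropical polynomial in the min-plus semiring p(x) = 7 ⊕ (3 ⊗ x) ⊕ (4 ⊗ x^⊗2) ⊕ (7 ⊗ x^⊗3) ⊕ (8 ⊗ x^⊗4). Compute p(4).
p(4) = 7

A tropical monomial a ⊗ x^⊗i evaluates to a + i · x. Evaluating each term at x = 4:
  Term 0 contributes 7 + 0 · 4 = 7
  Term 1 contributes 3 + 1 · 4 = 7
  Term 2 contributes 4 + 2 · 4 = 12
  Term 3 contributes 7 + 3 · 4 = 19
  Term 4 contributes 8 + 4 · 4 = 24
p(4) = ⊕ of these = min[7, 7, 12, 19, 24] = 7.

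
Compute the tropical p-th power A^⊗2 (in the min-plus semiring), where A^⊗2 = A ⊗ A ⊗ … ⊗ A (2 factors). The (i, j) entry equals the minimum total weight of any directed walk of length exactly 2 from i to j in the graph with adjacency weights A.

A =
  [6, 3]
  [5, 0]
A^⊗2 =
  [8, 3]
  [5, 0]

Each entry (A^⊗2)_ij equals the minimum over all length-2 walks i = v_0 → v_1 → … → v_2 = j of Σ_t A[v_t][v_{t+1}]. For example, for (i, j) = (0, 1) we minimise over 2 possible intermediate vertex sequences; the minimum is 3, attained along the walk 0 → 1 → 1.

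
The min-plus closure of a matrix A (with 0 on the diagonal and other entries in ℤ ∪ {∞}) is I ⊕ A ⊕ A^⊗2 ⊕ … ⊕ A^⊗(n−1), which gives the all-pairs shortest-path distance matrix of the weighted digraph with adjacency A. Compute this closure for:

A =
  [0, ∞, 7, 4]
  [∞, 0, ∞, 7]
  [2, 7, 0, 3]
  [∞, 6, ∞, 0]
Closure =
  [0, 10, 7, 4]
  [∞, 0, ∞, 7]
  [2, 7, 0, 3]
  [∞, 6, ∞, 0]

This is the Floyd-Warshall all-pairs shortest-path computation. For each intermediate vertex k = 0, 1, …, 3, update dist[i][j] ← min(dist[i][j], dist[i][k] + dist[k][j]). The final matrix gives, for each (i, j), the minimum total weight of any directed path from i to j (possibly empty when i = j).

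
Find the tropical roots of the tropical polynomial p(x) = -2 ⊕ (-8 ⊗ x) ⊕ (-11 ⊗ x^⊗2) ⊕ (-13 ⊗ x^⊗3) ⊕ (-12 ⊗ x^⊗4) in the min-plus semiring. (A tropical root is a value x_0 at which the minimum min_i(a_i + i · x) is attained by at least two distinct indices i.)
Roots: {-1, 2, 3, 6}

Each tropical root is a break point of the lower envelope of the lines y = a_i + i · x (there are 5 lines, with slopes 0, 1, ..., 4). Only the lines that attain the minimum somewhere contribute to roots; other lines are dominated. Here the surviving (envelope) indices are i = 4, i = 3, i = 2, i = 1, i = 0.
Intersections between consecutive envelope lines give the roots: for adjacent envelope indices i < j the intersection is x = (a_i − a_j) / (j − i). Reading off the sorted break points: {-1, 2, 3, 6}.
Verification: at each break x_0, at least two indices attain the minimum of min_i(a_i + i · x_0).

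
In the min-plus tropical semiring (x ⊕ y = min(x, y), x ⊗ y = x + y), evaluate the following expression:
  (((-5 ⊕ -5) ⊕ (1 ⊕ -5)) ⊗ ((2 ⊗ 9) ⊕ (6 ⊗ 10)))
(((-5 ⊕ -5) ⊕ (1 ⊕ -5)) ⊗ ((2 ⊗ 9) ⊕ (6 ⊗ 10))) = 6

Expand innermost to outermost. Recall ⊕ takes the minimum of its arguments and ⊗ takes their sum. Working out the expression (((-5 ⊕ -5) ⊕ (1 ⊕ -5)) ⊗ ((2 ⊗ 9) ⊕ (6 ⊗ 10))) gives 6.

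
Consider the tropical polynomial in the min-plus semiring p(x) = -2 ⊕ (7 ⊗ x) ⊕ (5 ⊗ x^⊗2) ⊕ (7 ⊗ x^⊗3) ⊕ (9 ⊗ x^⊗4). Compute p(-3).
p(-3) = -3

A tropical monomial a ⊗ x^⊗i evaluates to a + i · x. Evaluating each term at x = -3:
  Term 0 contributes -2 + 0 · -3 = -2
  Term 1 contributes 7 + 1 · -3 = 4
  Term 2 contributes 5 + 2 · -3 = -1
  Term 3 contributes 7 + 3 · -3 = -2
  Term 4 contributes 9 + 4 · -3 = -3
p(-3) = ⊕ of these = min[-2, 4, -1, -2, -3] = -3.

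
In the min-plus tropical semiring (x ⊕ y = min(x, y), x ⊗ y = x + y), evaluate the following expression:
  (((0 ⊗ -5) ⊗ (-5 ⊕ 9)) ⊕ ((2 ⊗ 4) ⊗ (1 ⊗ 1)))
(((0 ⊗ -5) ⊗ (-5 ⊕ 9)) ⊕ ((2 ⊗ 4) ⊗ (1 ⊗ 1))) = -10

Expand innermost to outermost. Recall ⊕ takes the minimum of its arguments and ⊗ takes their sum. Working out the expression (((0 ⊗ -5) ⊗ (-5 ⊕ 9)) ⊕ ((2 ⊗ 4) ⊗ (1 ⊗ 1))) gives -10.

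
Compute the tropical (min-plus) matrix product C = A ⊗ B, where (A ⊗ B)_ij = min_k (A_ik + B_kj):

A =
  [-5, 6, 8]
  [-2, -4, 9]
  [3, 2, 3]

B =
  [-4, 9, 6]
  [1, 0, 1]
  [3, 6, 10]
A ⊗ B =
  [-9, 4, 1]
  [-6, -4, -3]
  [-1, 2, 3]

Apply the min-plus product entry-by-entry:
  C[0][0] = min over k of (A[0][0] + B[0][0] = -5 + -4 = -9, A[0][1] + B[1][0] = 6 + 1 = 7, A[0][2] + B[2][0] = 8 + 3 = 11) = -9 (attained at k = 0)
  C[0][1] = min over k of (A[0][0] + B[0][1] = -5 + 9 = 4, A[0][1] + B[1][1] = 6 + 0 = 6, A[0][2] + B[2][1] = 8 + 6 = 14) = 4 (attained at k = 0)
  C[0][2] = min over k of (A[0][0] + B[0][2] = -5 + 6 = 1, A[0][1] + B[1][2] = 6 + 1 = 7, A[0][2] + B[2][2] = 8 + 10 = 18) = 1 (attained at k = 0)
  C[1][0] = min over k of (A[1][0] + B[0][0] = -2 + -4 = -6, A[1][1] + B[1][0] = -4 + 1 = -3, A[1][2] + B[2][0] = 9 + 3 = 12) = -6 (attained at k = 0)
  C[1][1] = min over k of (A[1][0] + B[0][1] = -2 + 9 = 7, A[1][1] + B[1][1] = -4 + 0 = -4, A[1][2] + B[2][1] = 9 + 6 = 15) = -4 (attained at k = 1)
  C[1][2] = min over k of (A[1][0] + B[0][2] = -2 + 6 = 4, A[1][1] + B[1][2] = -4 + 1 = -3, A[1][2] + B[2][2] = 9 + 10 = 19) = -3 (attained at k = 1)
  C[2][0] = min over k of (A[2][0] + B[0][0] = 3 + -4 = -1, A[2][1] + B[1][0] = 2 + 1 = 3, A[2][2] + B[2][0] = 3 + 3 = 6) = -1 (attained at k = 0)
  C[2][1] = min over k of (A[2][0] + B[0][1] = 3 + 9 = 12, A[2][1] + B[1][1] = 2 + 0 = 2, A[2][2] + B[2][1] = 3 + 6 = 9) = 2 (attained at k = 1)
  C[2][2] = min over k of (A[2][0] + B[0][2] = 3 + 6 = 9, A[2][1] + B[1][2] = 2 + 1 = 3, A[2][2] + B[2][2] = 3 + 10 = 13) = 3 (attained at k = 1)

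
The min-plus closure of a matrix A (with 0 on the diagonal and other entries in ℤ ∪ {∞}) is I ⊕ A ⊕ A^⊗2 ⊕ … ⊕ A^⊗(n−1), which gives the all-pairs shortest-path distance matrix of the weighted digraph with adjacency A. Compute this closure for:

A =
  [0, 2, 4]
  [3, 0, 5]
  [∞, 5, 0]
Closure =
  [0, 2, 4]
  [3, 0, 5]
  [8, 5, 0]

This is the Floyd-Warshall all-pairs shortest-path computation. For each intermediate vertex k = 0, 1, …, 2, update dist[i][j] ← min(dist[i][j], dist[i][k] + dist[k][j]). The final matrix gives, for each (i, j), the minimum total weight of any directed path from i to j (possibly empty when i = j).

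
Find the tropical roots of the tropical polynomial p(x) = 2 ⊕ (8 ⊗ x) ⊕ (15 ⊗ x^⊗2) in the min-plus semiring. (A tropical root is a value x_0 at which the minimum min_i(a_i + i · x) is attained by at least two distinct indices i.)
Roots: {-7, -6}

Each tropical root is a break point of the lower envelope of the lines y = a_i + i · x (there are 3 lines, with slopes 0, 1, ..., 2). Only the lines that attain the minimum somewhere contribute to roots; other lines are dominated. Here the surviving (envelope) indices are i = 2, i = 1, i = 0.
Intersections between consecutive envelope lines give the roots: for adjacent envelope indices i < j the intersection is x = (a_i − a_j) / (j − i). Reading off the sorted break points: {-7, -6}.
Verification: at each break x_0, at least two indices attain the minimum of min_i(a_i + i · x_0).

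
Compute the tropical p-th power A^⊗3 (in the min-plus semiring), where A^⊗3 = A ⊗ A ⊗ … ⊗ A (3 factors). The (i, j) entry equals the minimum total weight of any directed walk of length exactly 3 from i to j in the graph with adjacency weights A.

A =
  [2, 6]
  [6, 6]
A^⊗3 =
  [6, 10]
  [10, 14]

Each entry (A^⊗3)_ij equals the minimum over all length-3 walks i = v_0 → v_1 → … → v_3 = j of Σ_t A[v_t][v_{t+1}]. For example, for (i, j) = (0, 1) we minimise over 4 possible intermediate vertex sequences; the minimum is 10, attained along the walk 0 → 0 → 0 → 1.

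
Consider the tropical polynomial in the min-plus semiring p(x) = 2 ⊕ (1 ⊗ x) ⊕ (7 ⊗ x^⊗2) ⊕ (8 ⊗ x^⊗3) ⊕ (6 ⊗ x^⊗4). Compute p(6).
p(6) = 2

A tropical monomial a ⊗ x^⊗i evaluates to a + i · x. Evaluating each term at x = 6:
  Term 0 contributes 2 + 0 · 6 = 2
  Term 1 contributes 1 + 1 · 6 = 7
  Term 2 contributes 7 + 2 · 6 = 19
  Term 3 contributes 8 + 3 · 6 = 26
  Term 4 contributes 6 + 4 · 6 = 30
p(6) = ⊕ of these = min[2, 7, 19, 26, 30] = 2.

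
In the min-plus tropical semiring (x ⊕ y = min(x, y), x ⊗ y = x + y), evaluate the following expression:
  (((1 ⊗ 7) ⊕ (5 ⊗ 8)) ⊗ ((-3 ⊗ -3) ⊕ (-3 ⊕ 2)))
(((1 ⊗ 7) ⊕ (5 ⊗ 8)) ⊗ ((-3 ⊗ -3) ⊕ (-3 ⊕ 2))) = 2

Expand innermost to outermost. Recall ⊕ takes the minimum of its arguments and ⊗ takes their sum. Working out the expression (((1 ⊗ 7) ⊕ (5 ⊗ 8)) ⊗ ((-3 ⊗ -3) ⊕ (-3 ⊕ 2))) gives 2.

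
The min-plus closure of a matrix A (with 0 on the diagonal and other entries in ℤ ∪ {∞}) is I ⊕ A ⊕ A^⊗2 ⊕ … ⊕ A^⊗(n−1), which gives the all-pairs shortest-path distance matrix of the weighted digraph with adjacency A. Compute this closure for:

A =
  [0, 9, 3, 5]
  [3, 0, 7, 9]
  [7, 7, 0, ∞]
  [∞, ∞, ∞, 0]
Closure =
  [0, 9, 3, 5]
  [3, 0, 6, 8]
  [7, 7, 0, 12]
  [∞, ∞, ∞, 0]

This is the Floyd-Warshall all-pairs shortest-path computation. For each intermediate vertex k = 0, 1, …, 3, update dist[i][j] ← min(dist[i][j], dist[i][k] + dist[k][j]). The final matrix gives, for each (i, j), the minimum total weight of any directed path from i to j (possibly empty when i = j).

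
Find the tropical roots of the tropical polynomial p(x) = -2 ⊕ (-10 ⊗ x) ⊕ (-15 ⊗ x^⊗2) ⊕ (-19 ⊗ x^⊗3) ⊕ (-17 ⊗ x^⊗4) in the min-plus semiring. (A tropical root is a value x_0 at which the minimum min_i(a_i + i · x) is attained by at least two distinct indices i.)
Roots: {-2, 4, 5, 8}

Each tropical root is a break point of the lower envelope of the lines y = a_i + i · x (there are 5 lines, with slopes 0, 1, ..., 4). Only the lines that attain the minimum somewhere contribute to roots; other lines are dominated. Here the surviving (envelope) indices are i = 4, i = 3, i = 2, i = 1, i = 0.
Intersections between consecutive envelope lines give the roots: for adjacent envelope indices i < j the intersection is x = (a_i − a_j) / (j − i). Reading off the sorted break points: {-2, 4, 5, 8}.
Verification: at each break x_0, at least two indices attain the minimum of min_i(a_i + i · x_0).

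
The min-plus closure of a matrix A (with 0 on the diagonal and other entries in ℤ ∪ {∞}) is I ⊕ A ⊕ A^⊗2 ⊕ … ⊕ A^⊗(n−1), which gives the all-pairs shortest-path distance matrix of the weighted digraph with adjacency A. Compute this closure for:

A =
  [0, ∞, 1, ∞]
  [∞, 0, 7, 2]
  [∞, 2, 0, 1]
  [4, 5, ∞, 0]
Closure =
  [0, 3, 1, 2]
  [6, 0, 7, 2]
  [5, 2, 0, 1]
  [4, 5, 5, 0]

This is the Floyd-Warshall all-pairs shortest-path computation. For each intermediate vertex k = 0, 1, …, 3, update dist[i][j] ← min(dist[i][j], dist[i][k] + dist[k][j]). The final matrix gives, for each (i, j), the minimum total weight of any directed path from i to j (possibly empty when i = j).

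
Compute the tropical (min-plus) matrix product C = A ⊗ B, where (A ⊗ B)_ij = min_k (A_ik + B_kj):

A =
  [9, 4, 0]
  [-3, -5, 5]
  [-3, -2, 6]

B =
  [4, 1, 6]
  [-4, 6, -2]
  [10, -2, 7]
A ⊗ B =
  [0, -2, 2]
  [-9, -2, -7]
  [-6, -2, -4]

Apply the min-plus product entry-by-entry:
  C[0][0] = min over k of (A[0][0] + B[0][0] = 9 + 4 = 13, A[0][1] + B[1][0] = 4 + -4 = 0, A[0][2] + B[2][0] = 0 + 10 = 10) = 0 (attained at k = 1)
  C[0][1] = min over k of (A[0][0] + B[0][1] = 9 + 1 = 10, A[0][1] + B[1][1] = 4 + 6 = 10, A[0][2] + B[2][1] = 0 + -2 = -2) = -2 (attained at k = 2)
  C[0][2] = min over k of (A[0][0] + B[0][2] = 9 + 6 = 15, A[0][1] + B[1][2] = 4 + -2 = 2, A[0][2] + B[2][2] = 0 + 7 = 7) = 2 (attained at k = 1)
  C[1][0] = min over k of (A[1][0] + B[0][0] = -3 + 4 = 1, A[1][1] + B[1][0] = -5 + -4 = -9, A[1][2] + B[2][0] = 5 + 10 = 15) = -9 (attained at k = 1)
  C[1][1] = min over k of (A[1][0] + B[0][1] = -3 + 1 = -2, A[1][1] + B[1][1] = -5 + 6 = 1, A[1][2] + B[2][1] = 5 + -2 = 3) = -2 (attained at k = 0)
  C[1][2] = min over k of (A[1][0] + B[0][2] = -3 + 6 = 3, A[1][1] + B[1][2] = -5 + -2 = -7, A[1][2] + B[2][2] = 5 + 7 = 12) = -7 (attained at k = 1)
  C[2][0] = min over k of (A[2][0] + B[0][0] = -3 + 4 = 1, A[2][1] + B[1][0] = -2 + -4 = -6, A[2][2] + B[2][0] = 6 + 10 = 16) = -6 (attained at k = 1)
  C[2][1] = min over k of (A[2][0] + B[0][1] = -3 + 1 = -2, A[2][1] + B[1][1] = -2 + 6 = 4, A[2][2] + B[2][1] = 6 + -2 = 4) = -2 (attained at k = 0)
  C[2][2] = min over k of (A[2][0] + B[0][2] = -3 + 6 = 3, A[2][1] + B[1][2] = -2 + -2 = -4, A[2][2] + B[2][2] = 6 + 7 = 13) = -4 (attained at k = 1)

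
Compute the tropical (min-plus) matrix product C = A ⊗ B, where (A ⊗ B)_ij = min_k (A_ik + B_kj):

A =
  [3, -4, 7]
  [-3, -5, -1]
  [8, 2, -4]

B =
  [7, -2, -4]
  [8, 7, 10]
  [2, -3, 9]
A ⊗ B =
  [4, 1, -1]
  [1, -5, -7]
  [-2, -7, 4]

Apply the min-plus product entry-by-entry:
  C[0][0] = min over k of (A[0][0] + B[0][0] = 3 + 7 = 10, A[0][1] + B[1][0] = -4 + 8 = 4, A[0][2] + B[2][0] = 7 + 2 = 9) = 4 (attained at k = 1)
  C[0][1] = min over k of (A[0][0] + B[0][1] = 3 + -2 = 1, A[0][1] + B[1][1] = -4 + 7 = 3, A[0][2] + B[2][1] = 7 + -3 = 4) = 1 (attained at k = 0)
  C[0][2] = min over k of (A[0][0] + B[0][2] = 3 + -4 = -1, A[0][1] + B[1][2] = -4 + 10 = 6, A[0][2] + B[2][2] = 7 + 9 = 16) = -1 (attained at k = 0)
  C[1][0] = min over k of (A[1][0] + B[0][0] = -3 + 7 = 4, A[1][1] + B[1][0] = -5 + 8 = 3, A[1][2] + B[2][0] = -1 + 2 = 1) = 1 (attained at k = 2)
  C[1][1] = min over k of (A[1][0] + B[0][1] = -3 + -2 = -5, A[1][1] + B[1][1] = -5 + 7 = 2, A[1][2] + B[2][1] = -1 + -3 = -4) = -5 (attained at k = 0)
  C[1][2] = min over k of (A[1][0] + B[0][2] = -3 + -4 = -7, A[1][1] + B[1][2] = -5 + 10 = 5, A[1][2] + B[2][2] = -1 + 9 = 8) = -7 (attained at k = 0)
  C[2][0] = min over k of (A[2][0] + B[0][0] = 8 + 7 = 15, A[2][1] + B[1][0] = 2 + 8 = 10, A[2][2] + B[2][0] = -4 + 2 = -2) = -2 (attained at k = 2)
  C[2][1] = min over k of (A[2][0] + B[0][1] = 8 + -2 = 6, A[2][1] + B[1][1] = 2 + 7 = 9, A[2][2] + B[2][1] = -4 + -3 = -7) = -7 (attained at k = 2)
  C[2][2] = min over k of (A[2][0] + B[0][2] = 8 + -4 = 4, A[2][1] + B[1][2] = 2 + 10 = 12, A[2][2] + B[2][2] = -4 + 9 = 5) = 4 (attained at k = 0)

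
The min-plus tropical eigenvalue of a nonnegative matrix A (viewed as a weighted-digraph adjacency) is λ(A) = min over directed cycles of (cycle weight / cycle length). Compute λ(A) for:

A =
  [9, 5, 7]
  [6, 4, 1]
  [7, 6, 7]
λ(A) = 7/2

Enumerate directed cycles and compute their means (weight / length). Sample:
  cycle 0 → 0: weight = 9, length = 1, mean = 9/1 ≈ 9.000
  cycle 1 → 1: weight = 4, length = 1, mean = 4/1 ≈ 4.000
  cycle 2 → 2: weight = 7, length = 1, mean = 7/1 ≈ 7.000
  cycle 0 → 1 → 0: weight = 11, length = 2, mean = 11/2 ≈ 5.500
  cycle 0 → 2 → 0: weight = 14, length = 2, mean = 14/2 ≈ 7.000
  cycle 1 → 0 → 1: weight = 11, length = 2, mean = 11/2 ≈ 5.500
Minimum mean = 3.500, attained e.g. along the cycle 1 → 2 → 1 with weight 7 and length 2. So λ(A) = 7/2 = 7/2.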